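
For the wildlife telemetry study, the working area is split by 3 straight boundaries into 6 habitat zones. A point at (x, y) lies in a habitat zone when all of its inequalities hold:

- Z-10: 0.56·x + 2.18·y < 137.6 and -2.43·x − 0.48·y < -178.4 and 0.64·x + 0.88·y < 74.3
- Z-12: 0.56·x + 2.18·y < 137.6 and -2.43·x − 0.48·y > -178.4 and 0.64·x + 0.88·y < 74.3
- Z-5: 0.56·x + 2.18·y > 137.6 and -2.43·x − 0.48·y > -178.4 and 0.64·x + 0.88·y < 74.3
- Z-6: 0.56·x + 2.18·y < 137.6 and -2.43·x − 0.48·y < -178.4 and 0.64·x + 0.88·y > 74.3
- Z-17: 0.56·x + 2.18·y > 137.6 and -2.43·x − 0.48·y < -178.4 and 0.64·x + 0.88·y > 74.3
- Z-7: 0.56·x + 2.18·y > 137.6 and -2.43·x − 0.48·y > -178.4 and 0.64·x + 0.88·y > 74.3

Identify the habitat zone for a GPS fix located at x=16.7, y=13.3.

Z-12

0.56·16.7 + 2.18·13.3 = 38.346, which is < 137.6
-2.43·16.7 − 0.48·13.3 = -46.965, which is > -178.4
0.64·16.7 + 0.88·13.3 = 22.392, which is < 74.3
This sign pattern matches Z-12.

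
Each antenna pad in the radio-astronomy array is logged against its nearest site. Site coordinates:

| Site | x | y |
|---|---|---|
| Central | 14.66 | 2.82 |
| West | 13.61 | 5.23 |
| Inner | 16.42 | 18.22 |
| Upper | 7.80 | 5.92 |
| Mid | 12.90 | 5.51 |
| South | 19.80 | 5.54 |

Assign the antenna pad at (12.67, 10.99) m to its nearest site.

Mid

Squared distances to each site:
Central: 70.709; West: 34.061; Inner: 66.335; Upper: 49.422; Mid: 30.083; South: 80.539.
Minimum at Mid.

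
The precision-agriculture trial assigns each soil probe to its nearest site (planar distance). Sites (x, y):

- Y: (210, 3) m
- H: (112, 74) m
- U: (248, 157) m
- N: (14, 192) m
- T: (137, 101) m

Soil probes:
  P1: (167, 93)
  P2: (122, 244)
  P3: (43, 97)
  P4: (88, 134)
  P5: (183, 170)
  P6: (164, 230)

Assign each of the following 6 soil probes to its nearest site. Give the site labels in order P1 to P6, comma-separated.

P1 → T (d²=964.00)
P2 → N (d²=14368.00)
P3 → H (d²=5290.00)
P4 → T (d²=3490.00)
P5 → U (d²=4394.00)
P6 → U (d²=12385.00)

T, N, H, T, U, U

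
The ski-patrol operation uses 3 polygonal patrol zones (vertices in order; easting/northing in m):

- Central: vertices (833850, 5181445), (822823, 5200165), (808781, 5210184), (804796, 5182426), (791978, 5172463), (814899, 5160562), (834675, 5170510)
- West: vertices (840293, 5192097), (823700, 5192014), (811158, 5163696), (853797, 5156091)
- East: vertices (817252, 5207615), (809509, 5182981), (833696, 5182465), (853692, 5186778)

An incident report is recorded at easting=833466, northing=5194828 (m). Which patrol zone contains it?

East

Cast a ray rightward from (833466, 5194828). For each polygon, the edges (by vertex number in listed order) whose endpoints lie on opposite sides of northing = 5194828, where each meets that height, and whether that is right or left of the point:
Central: 1–2 at easting≈825966.8 (left), 3–4 at easting≈806576.5 (left) → 0 crossings.
West: no edge straddles that height → 0 crossings.
East: 1–2 at easting≈813232.8 (left), 4–1 at easting≈839614.1 (right) → 1 crossing.
Only East has an odd count, so the point is inside East.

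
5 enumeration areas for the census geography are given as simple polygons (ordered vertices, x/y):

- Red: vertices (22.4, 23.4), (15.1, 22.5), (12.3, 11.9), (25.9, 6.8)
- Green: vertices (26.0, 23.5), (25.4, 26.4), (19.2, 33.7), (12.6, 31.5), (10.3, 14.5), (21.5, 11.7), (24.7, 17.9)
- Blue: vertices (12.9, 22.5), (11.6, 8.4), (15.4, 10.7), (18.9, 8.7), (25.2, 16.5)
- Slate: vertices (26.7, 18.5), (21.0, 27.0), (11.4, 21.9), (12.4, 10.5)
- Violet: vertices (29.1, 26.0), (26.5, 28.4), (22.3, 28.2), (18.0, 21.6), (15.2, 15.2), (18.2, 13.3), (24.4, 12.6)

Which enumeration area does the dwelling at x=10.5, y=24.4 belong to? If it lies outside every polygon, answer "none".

none

Cast a ray rightward from (10.5, 24.4). For each polygon, the edges (by vertex number in listed order) whose endpoints lie on opposite sides of y = 24.4, where each meets that height, and whether that is right or left of the point:
Red: no edge straddles that height → 0 crossings.
Green: 1–2 at x≈25.81 (right), 4–5 at x≈11.64 (right) → 2 crossings.
Blue: no edge straddles that height → 0 crossings.
Slate: 1–2 at x≈22.74 (right), 2–3 at x≈16.11 (right) → 2 crossings.
Violet: 3–4 at x≈19.82 (right), 7–1 at x≈28.54 (right) → 2 crossings.
All counts are even, so the point lies outside every listed polygon.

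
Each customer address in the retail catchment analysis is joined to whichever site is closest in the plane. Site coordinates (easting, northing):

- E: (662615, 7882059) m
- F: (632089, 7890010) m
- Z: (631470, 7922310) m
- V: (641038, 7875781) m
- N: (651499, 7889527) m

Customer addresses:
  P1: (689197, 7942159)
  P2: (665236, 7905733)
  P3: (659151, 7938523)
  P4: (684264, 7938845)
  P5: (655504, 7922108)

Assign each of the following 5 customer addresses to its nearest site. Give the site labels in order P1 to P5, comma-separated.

Z, N, Z, Z, Z

P1 → Z (d²=3726389330.00)
P2 → N (d²=451339605.00)
P3 → Z (d²=1029099130.00)
P4 → Z (d²=3060612661.00)
P5 → Z (d²=577673960.00)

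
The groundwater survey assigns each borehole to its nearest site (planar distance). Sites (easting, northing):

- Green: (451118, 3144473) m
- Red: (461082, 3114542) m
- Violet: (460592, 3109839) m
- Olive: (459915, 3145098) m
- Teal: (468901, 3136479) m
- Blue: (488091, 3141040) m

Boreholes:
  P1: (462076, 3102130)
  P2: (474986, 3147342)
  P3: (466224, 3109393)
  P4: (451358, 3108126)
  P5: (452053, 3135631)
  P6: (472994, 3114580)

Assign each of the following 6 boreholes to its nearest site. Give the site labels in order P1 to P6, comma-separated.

Violet, Teal, Violet, Violet, Green, Red

P1 → Violet (d²=61630937.00)
P2 → Teal (d²=155031994.00)
P3 → Violet (d²=31918340.00)
P4 → Violet (d²=88201125.00)
P5 → Green (d²=79055189.00)
P6 → Red (d²=141897188.00)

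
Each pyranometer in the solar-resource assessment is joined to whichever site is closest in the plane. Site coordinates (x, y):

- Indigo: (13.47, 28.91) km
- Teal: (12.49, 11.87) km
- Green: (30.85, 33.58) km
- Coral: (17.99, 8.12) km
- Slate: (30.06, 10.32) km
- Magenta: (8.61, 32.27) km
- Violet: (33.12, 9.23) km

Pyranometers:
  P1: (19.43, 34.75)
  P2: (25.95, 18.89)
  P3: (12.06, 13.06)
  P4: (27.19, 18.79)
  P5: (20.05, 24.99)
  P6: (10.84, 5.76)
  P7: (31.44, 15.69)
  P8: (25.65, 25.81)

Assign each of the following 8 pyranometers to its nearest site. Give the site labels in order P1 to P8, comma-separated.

P1 → Indigo (d²=69.63)
P2 → Slate (d²=90.34)
P3 → Teal (d²=1.60)
P4 → Slate (d²=79.98)
P5 → Indigo (d²=58.66)
P6 → Teal (d²=40.05)
P7 → Slate (d²=30.74)
P8 → Green (d²=87.41)

Indigo, Slate, Teal, Slate, Indigo, Teal, Slate, Green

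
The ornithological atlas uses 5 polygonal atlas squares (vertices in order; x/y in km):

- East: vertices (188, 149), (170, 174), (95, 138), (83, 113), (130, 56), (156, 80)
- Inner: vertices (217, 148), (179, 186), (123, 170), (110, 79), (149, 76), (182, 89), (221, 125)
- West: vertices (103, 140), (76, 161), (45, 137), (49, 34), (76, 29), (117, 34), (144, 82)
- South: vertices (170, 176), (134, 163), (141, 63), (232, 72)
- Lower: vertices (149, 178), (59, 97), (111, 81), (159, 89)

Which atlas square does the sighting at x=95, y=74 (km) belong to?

West

Cast a ray rightward from (95, 74). For each polygon, the edges (by vertex number in listed order) whose endpoints lie on opposite sides of y = 74, where each meets that height, and whether that is right or left of the point:
East: 4–5 at x≈115.2 (right), 5–6 at x≈149.5 (right) → 2 crossings.
Inner: no edge straddles that height → 0 crossings.
West: 3–4 at x≈47.4 (left), 6–7 at x≈139.5 (right) → 1 crossing.
South: 2–3 at x≈140.2 (right), 4–1 at x≈230.8 (right) → 2 crossings.
Lower: no edge straddles that height → 0 crossings.
Only West has an odd count, so the point is inside West.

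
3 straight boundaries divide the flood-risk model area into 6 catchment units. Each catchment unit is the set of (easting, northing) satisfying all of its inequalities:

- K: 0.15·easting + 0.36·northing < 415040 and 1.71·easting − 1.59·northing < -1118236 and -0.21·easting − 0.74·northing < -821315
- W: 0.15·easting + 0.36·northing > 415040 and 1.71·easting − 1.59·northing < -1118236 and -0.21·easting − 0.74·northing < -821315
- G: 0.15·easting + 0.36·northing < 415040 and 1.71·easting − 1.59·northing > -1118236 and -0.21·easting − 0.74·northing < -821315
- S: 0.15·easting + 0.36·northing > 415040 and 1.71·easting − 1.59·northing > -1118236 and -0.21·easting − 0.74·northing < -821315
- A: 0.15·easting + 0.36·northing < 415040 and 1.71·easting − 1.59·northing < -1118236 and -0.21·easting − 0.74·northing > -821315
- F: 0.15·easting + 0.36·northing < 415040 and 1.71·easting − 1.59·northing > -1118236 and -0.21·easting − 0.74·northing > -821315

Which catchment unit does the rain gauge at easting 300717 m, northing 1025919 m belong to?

G

0.15·300717 + 0.36·1025919 = 414438.390, which is < 415040
1.71·300717 − 1.59·1025919 = -1116985.140, which is > -1118236
-0.21·300717 − 0.74·1025919 = -822330.630, which is < -821315
This sign pattern matches G.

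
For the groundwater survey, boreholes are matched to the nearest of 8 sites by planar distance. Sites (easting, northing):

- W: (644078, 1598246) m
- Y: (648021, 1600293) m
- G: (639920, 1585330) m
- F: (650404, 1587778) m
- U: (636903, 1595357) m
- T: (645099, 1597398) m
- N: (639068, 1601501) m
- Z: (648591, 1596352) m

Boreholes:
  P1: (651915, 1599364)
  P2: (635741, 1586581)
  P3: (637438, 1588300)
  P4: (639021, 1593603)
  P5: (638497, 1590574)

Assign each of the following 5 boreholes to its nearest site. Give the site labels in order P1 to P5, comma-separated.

P1 → Y (d²=16026277.00)
P2 → G (d²=19029042.00)
P3 → G (d²=14981224.00)
P4 → U (d²=7562440.00)
P5 → U (d²=25417925.00)

Y, G, G, U, U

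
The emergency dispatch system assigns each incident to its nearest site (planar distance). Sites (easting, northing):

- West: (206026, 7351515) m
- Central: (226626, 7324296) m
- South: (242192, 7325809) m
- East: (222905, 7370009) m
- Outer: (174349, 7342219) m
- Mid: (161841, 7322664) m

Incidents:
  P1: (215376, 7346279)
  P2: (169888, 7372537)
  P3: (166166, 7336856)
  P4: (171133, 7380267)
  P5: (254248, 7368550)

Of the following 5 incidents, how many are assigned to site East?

P1 → West
P2 → Outer
P3 → Outer
P4 → Outer
P5 → East
1 of the 5 goes to East.

1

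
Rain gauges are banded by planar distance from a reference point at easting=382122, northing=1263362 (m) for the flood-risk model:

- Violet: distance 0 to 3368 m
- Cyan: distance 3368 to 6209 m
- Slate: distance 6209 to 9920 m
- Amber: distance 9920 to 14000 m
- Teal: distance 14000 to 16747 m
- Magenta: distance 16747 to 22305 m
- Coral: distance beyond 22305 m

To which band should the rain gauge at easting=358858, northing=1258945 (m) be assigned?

Distance = √((358858−382122)² + (1258945−1263362)²) = √(541213696.000 + 19509889.000) = 23679.603 m.
22305 ≤ 23679.603 < ∞ → Coral.

Coral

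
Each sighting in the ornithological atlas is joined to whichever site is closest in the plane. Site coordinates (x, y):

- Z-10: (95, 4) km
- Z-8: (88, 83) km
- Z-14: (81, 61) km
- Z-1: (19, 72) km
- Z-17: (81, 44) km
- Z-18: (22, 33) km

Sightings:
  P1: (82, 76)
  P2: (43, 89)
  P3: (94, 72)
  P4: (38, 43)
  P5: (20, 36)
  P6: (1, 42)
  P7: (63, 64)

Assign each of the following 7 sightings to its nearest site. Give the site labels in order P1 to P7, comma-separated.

Z-8, Z-1, Z-8, Z-18, Z-18, Z-18, Z-14

P1 → Z-8 (d²=85.00)
P2 → Z-1 (d²=865.00)
P3 → Z-8 (d²=157.00)
P4 → Z-18 (d²=356.00)
P5 → Z-18 (d²=13.00)
P6 → Z-18 (d²=522.00)
P7 → Z-14 (d²=333.00)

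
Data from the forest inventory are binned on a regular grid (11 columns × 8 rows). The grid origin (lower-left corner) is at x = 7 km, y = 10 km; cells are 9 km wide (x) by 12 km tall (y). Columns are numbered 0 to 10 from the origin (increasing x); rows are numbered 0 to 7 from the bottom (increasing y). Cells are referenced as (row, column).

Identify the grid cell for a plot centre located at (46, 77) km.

Column index: ⌊(46 − 7) / 9⌋ = ⌊4.333⌋ = 4
Row offset from origin: ⌊(77 − 10) / 12⌋ = ⌊5.583⌋ = 5 → row 5

(5, 4)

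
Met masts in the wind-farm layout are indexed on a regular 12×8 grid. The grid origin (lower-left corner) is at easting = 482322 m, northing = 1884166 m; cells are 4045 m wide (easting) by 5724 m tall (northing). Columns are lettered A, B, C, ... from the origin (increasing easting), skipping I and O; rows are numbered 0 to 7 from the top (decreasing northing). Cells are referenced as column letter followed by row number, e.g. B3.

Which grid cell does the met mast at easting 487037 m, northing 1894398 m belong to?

Column index: ⌊(487037 − 482322) / 4045⌋ = ⌊1.166⌋ = 1 → column B
Row offset from origin: ⌊(1894398 − 1884166) / 5724⌋ = ⌊1.788⌋ = 1 → row 6 (counted from top)

B6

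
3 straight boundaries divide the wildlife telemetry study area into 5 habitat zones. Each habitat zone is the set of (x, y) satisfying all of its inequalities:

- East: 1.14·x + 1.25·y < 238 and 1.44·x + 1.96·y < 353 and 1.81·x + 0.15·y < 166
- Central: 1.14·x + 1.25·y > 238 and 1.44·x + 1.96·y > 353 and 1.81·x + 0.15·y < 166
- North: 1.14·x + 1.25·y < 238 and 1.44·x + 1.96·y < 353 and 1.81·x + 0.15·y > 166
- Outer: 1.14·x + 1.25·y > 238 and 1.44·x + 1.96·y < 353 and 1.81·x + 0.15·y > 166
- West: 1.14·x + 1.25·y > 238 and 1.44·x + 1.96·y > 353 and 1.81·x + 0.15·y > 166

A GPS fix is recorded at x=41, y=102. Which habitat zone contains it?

1.14·41 + 1.25·102 = 174.240, which is < 238
1.44·41 + 1.96·102 = 258.960, which is < 353
1.81·41 + 0.15·102 = 89.510, which is < 166
This sign pattern matches East.

East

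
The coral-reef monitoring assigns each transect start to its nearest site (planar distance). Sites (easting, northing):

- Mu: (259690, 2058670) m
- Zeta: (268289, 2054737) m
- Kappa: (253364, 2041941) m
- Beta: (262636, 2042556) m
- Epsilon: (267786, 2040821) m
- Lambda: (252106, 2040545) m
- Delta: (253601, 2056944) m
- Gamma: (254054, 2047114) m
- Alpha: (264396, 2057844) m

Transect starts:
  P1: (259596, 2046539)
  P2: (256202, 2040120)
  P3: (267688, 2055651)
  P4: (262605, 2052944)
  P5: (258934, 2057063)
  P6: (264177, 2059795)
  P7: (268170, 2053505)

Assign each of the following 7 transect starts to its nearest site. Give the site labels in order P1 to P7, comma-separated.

P1 → Beta (d²=25105889.00)
P2 → Kappa (d²=11370285.00)
P3 → Zeta (d²=1196597.00)
P4 → Alpha (d²=27217681.00)
P5 → Mu (d²=3153985.00)
P6 → Alpha (d²=3854362.00)
P7 → Zeta (d²=1531985.00)

Beta, Kappa, Zeta, Alpha, Mu, Alpha, Zeta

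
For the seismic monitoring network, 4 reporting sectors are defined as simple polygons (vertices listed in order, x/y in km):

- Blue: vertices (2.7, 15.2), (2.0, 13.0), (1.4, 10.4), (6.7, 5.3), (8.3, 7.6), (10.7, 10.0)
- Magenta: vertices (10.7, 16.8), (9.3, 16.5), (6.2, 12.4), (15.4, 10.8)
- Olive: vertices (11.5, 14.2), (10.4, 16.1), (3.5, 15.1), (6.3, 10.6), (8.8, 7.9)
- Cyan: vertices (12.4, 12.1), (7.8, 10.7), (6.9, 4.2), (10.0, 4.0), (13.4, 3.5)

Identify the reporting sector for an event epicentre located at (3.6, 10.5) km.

Cast a ray rightward from (3.6, 10.5). For each polygon, the edges (by vertex number in listed order) whose endpoints lie on opposite sides of y = 10.5, where each meets that height, and whether that is right or left of the point:
Blue: 2–3 at x≈1.42 (left), 6–1 at x≈9.93 (right) → 1 crossing.
Magenta: no edge straddles that height → 0 crossings.
Olive: 4–5 at x≈6.39 (right), 5–1 at x≈9.91 (right) → 2 crossings.
Cyan: 2–3 at x≈7.77 (right), 5–1 at x≈12.59 (right) → 2 crossings.
Only Blue has an odd count, so the point is inside Blue.

Blue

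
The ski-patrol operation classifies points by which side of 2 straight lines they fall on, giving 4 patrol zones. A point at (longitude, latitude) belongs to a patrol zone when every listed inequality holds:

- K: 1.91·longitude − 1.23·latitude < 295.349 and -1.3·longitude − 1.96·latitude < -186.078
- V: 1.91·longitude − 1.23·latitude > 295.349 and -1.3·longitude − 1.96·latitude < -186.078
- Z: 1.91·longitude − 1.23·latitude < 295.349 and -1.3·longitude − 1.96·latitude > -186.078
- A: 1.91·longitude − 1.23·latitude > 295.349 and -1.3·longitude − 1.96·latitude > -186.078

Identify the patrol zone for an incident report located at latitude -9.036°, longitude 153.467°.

1.91·153.467 − 1.23·-9.036 = 304.236, which is > 295.349
-1.3·153.467 − 1.96·-9.036 = -181.797, which is > -186.078
This sign pattern matches A.

A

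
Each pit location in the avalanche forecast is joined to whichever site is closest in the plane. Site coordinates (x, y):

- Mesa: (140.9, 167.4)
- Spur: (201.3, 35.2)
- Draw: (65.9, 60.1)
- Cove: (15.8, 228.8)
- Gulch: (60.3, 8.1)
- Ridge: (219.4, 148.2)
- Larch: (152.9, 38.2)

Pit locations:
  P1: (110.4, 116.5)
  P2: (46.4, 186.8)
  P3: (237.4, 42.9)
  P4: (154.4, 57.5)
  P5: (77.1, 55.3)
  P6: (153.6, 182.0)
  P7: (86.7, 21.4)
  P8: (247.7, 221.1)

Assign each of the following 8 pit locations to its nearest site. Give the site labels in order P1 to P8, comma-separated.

P1 → Mesa (d²=3521.06)
P2 → Cove (d²=2700.36)
P3 → Spur (d²=1362.50)
P4 → Larch (d²=374.74)
P5 → Draw (d²=148.48)
P6 → Mesa (d²=374.45)
P7 → Gulch (d²=873.85)
P8 → Ridge (d²=6115.30)

Mesa, Cove, Spur, Larch, Draw, Mesa, Gulch, Ridge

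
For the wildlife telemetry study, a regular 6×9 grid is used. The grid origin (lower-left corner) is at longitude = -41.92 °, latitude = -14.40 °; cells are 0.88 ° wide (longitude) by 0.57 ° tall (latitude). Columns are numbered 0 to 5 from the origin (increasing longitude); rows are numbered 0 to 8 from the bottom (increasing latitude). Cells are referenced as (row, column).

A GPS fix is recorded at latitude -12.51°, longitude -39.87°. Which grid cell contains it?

Column index: ⌊(-39.87 − -41.92) / 0.88⌋ = ⌊2.330⌋ = 2
Row offset from origin: ⌊(-12.51 − -14.40) / 0.57⌋ = ⌊3.316⌋ = 3 → row 3

(3, 2)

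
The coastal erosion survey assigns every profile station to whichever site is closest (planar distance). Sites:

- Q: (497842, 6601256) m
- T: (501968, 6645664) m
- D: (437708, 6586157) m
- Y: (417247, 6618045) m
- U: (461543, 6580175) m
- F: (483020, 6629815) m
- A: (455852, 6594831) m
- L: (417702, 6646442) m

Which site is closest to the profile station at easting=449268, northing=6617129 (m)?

A

Squared distances to each site:
Q: 2611385605.000; T: 3591536225.000; D: 1092898384.000; Y: 1026183497.000; U: 1516273741.000; F: 1300132100.000; A: 540549860.000; L: 1855664325.000.
Minimum at A.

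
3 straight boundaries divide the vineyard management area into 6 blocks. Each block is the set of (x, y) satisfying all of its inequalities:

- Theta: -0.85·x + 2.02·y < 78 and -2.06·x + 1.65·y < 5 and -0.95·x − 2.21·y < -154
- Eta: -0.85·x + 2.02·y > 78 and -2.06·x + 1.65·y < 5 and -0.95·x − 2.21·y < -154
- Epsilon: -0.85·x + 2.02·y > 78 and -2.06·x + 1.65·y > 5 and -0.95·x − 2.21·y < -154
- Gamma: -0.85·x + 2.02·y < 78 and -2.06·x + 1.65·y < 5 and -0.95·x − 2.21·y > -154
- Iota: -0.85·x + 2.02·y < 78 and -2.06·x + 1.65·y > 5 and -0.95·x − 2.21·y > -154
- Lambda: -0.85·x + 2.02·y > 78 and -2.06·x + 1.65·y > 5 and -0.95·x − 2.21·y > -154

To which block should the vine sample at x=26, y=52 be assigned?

-0.85·26 + 2.02·52 = 82.940, which is > 78
-2.06·26 + 1.65·52 = 32.240, which is > 5
-0.95·26 − 2.21·52 = -139.620, which is > -154
This sign pattern matches Lambda.

Lambda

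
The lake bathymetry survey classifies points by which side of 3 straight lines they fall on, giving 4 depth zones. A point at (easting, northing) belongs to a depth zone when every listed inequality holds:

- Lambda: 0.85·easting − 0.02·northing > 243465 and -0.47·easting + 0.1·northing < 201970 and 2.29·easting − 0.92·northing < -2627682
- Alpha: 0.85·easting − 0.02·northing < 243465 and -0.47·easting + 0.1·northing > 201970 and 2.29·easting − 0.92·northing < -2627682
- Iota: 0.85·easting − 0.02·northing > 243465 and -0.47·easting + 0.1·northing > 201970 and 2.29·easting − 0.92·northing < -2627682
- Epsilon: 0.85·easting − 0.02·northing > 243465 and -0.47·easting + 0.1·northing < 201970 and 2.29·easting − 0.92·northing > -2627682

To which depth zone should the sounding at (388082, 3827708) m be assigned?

Lambda

0.85·388082 − 0.02·3827708 = 253315.540, which is > 243465
-0.47·388082 + 0.1·3827708 = 200372.260, which is < 201970
2.29·388082 − 0.92·3827708 = -2632783.580, which is < -2627682
This sign pattern matches Lambda.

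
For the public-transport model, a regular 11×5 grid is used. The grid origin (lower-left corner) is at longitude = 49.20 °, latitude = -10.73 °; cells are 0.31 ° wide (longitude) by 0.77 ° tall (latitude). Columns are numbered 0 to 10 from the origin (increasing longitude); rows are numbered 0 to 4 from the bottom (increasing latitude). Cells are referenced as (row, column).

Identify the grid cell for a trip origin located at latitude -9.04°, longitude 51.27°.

Column index: ⌊(51.27 − 49.20) / 0.31⌋ = ⌊6.677⌋ = 6
Row offset from origin: ⌊(-9.04 − -10.73) / 0.77⌋ = ⌊2.195⌋ = 2 → row 2

(2, 6)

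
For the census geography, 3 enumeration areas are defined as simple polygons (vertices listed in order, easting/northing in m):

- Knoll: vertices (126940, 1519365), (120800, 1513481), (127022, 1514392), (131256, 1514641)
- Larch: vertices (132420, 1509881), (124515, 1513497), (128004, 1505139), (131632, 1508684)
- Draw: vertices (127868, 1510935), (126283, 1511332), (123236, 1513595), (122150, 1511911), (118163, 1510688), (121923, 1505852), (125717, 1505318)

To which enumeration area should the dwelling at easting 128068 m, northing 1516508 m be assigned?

Knoll

Cast a ray rightward from (128068, 1516508). For each polygon, the edges (by vertex number in listed order) whose endpoints lie on opposite sides of northing = 1516508, where each meets that height, and whether that is right or left of the point:
Knoll: 1–2 at easting≈123958.7 (left), 4–1 at easting≈129550.2 (right) → 1 crossing.
Larch: no edge straddles that height → 0 crossings.
Draw: no edge straddles that height → 0 crossings.
Only Knoll has an odd count, so the point is inside Knoll.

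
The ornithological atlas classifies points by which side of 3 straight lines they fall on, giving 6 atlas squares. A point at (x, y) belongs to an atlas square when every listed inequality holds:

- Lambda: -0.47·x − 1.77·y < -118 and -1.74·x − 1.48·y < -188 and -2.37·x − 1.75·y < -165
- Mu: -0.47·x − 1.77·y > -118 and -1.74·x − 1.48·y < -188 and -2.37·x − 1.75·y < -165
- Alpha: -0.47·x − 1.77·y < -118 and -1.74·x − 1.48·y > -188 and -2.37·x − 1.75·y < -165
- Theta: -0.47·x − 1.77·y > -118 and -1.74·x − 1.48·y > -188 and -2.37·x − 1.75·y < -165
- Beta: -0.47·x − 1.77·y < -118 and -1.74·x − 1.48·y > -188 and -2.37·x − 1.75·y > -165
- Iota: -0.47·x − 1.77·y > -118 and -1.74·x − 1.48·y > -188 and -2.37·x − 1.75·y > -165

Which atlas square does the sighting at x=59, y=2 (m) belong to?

Iota

-0.47·59 − 1.77·2 = -31.270, which is > -118
-1.74·59 − 1.48·2 = -105.620, which is > -188
-2.37·59 − 1.75·2 = -143.330, which is > -165
This sign pattern matches Iota.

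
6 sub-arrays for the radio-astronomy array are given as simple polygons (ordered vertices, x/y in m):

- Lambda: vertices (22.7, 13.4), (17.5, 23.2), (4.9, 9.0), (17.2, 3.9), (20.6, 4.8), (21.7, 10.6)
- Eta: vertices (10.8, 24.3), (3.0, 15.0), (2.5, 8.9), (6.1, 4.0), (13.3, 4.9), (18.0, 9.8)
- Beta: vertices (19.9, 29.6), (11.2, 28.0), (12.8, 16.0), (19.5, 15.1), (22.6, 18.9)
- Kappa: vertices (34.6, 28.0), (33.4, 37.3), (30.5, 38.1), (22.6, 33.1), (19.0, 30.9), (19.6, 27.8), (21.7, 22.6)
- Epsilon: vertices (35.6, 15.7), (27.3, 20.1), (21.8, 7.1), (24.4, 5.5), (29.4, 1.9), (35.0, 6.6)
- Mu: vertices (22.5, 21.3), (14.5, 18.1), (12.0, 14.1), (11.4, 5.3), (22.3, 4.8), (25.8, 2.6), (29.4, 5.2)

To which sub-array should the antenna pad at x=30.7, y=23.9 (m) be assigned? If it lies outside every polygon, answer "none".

Cast a ray rightward from (30.7, 23.9). For each polygon, the edges (by vertex number in listed order) whose endpoints lie on opposite sides of y = 23.9, where each meets that height, and whether that is right or left of the point:
Lambda: no edge straddles that height → 0 crossings.
Eta: 1–2 at x≈10.46 (left), 6–1 at x≈11.00 (left) → 0 crossings.
Beta: 2–3 at x≈11.75 (left), 5–1 at x≈21.34 (left) → 0 crossings.
Kappa: 6–7 at x≈21.18 (left), 7–1 at x≈24.81 (left) → 0 crossings.
Epsilon: no edge straddles that height → 0 crossings.
Mu: no edge straddles that height → 0 crossings.
All counts are even, so the point lies outside every listed polygon.

none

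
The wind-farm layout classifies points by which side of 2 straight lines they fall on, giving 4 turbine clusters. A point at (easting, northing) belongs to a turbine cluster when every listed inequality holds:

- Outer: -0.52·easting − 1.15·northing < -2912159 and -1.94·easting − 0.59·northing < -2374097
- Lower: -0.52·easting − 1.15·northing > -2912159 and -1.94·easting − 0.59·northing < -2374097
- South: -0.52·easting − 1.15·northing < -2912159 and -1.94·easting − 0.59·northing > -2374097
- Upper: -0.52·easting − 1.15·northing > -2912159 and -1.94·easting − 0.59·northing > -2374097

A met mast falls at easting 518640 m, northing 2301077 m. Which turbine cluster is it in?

-0.52·518640 − 1.15·2301077 = -2915931.350, which is < -2912159
-1.94·518640 − 0.59·2301077 = -2363797.030, which is > -2374097
This sign pattern matches South.

South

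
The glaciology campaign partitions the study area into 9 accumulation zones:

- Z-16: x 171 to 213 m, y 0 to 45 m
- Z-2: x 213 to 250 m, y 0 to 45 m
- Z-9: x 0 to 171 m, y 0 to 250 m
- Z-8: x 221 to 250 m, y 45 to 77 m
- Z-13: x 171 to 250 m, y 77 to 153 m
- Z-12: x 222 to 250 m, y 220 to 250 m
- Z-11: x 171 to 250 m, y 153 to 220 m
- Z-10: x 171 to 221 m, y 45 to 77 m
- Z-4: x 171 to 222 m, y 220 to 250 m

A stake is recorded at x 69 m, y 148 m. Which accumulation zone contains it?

The point has x = 69 and y = 148.
Only Z-9 satisfies 0 ≤ x ≤ 171 and 0 ≤ y ≤ 250.

Z-9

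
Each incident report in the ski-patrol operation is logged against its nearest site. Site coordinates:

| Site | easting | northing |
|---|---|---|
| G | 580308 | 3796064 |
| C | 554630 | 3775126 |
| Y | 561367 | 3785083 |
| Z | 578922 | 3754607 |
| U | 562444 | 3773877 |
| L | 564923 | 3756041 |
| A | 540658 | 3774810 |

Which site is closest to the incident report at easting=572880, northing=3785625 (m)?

Squared distances to each site:
G: 164147905.000; C: 443291501.000; Y: 132842933.000; Z: 998622088.000; U: 246925600.000; L: 938526905.000; A: 1155221509.000.
Minimum at Y.

Y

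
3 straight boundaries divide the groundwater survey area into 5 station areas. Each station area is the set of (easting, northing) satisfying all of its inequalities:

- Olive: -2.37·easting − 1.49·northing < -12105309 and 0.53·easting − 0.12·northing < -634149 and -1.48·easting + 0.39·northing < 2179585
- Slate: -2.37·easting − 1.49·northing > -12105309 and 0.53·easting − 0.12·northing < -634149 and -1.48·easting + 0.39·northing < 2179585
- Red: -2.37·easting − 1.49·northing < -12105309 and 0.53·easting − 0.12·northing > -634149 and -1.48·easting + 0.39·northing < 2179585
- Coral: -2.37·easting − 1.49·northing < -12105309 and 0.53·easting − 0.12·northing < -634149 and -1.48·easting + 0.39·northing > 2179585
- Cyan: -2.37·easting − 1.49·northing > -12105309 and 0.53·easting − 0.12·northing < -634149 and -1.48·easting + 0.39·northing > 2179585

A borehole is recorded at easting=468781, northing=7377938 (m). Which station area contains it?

Cyan

-2.37·468781 − 1.49·7377938 = -12104138.590, which is > -12105309
0.53·468781 − 0.12·7377938 = -636898.630, which is < -634149
-1.48·468781 + 0.39·7377938 = 2183599.940, which is > 2179585
This sign pattern matches Cyan.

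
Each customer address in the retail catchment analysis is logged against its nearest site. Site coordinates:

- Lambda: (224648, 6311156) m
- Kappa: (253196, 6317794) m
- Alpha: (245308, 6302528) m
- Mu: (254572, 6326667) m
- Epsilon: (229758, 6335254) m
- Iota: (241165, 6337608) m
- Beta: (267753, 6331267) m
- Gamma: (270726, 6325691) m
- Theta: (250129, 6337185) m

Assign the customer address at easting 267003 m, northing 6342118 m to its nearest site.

Squared distances to each site:
Lambda: 2752591469.000; Kappa: 782290225.000; Alpha: 2038041125.000; Mu: 393263162.000; Epsilon: 1434304521.000; Iota: 687942344.000; Beta: 118306701.000; Gamma: 283707058.000; Theta: 309066365.000.
Minimum at Beta.

Beta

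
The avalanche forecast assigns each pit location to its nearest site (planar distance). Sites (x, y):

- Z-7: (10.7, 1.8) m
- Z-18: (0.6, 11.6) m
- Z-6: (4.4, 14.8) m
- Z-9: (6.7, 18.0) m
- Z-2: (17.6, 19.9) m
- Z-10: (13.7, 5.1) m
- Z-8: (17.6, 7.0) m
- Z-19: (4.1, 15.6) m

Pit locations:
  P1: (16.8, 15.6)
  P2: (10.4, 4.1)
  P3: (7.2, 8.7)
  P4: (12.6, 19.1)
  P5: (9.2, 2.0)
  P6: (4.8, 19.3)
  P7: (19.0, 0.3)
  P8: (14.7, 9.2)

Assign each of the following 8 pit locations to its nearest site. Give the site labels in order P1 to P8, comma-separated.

Z-2, Z-7, Z-6, Z-2, Z-7, Z-9, Z-8, Z-8

P1 → Z-2 (d²=19.13)
P2 → Z-7 (d²=5.38)
P3 → Z-6 (d²=45.05)
P4 → Z-2 (d²=25.64)
P5 → Z-7 (d²=2.29)
P6 → Z-9 (d²=5.30)
P7 → Z-8 (d²=46.85)
P8 → Z-8 (d²=13.25)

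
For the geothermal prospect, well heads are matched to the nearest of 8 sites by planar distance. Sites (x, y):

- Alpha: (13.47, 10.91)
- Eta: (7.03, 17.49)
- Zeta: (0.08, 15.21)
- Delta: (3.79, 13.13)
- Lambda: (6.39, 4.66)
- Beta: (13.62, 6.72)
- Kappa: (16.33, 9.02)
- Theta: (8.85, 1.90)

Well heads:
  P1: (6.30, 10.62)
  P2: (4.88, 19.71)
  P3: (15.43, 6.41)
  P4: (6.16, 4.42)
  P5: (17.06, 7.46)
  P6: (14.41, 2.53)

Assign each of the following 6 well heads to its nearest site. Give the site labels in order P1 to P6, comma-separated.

P1 → Delta (d²=12.60)
P2 → Eta (d²=9.55)
P3 → Beta (d²=3.37)
P4 → Lambda (d²=0.11)
P5 → Kappa (d²=2.97)
P6 → Beta (d²=18.18)

Delta, Eta, Beta, Lambda, Kappa, Beta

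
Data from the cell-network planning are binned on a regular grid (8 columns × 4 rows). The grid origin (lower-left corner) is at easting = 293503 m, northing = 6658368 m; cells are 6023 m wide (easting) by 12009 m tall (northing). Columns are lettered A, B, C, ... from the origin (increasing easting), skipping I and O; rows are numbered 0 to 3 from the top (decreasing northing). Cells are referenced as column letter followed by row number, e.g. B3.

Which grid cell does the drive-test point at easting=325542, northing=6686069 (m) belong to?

F1

Column index: ⌊(325542 − 293503) / 6023⌋ = ⌊5.319⌋ = 5 → column F
Row offset from origin: ⌊(6686069 − 6658368) / 12009⌋ = ⌊2.307⌋ = 2 → row 1 (counted from top)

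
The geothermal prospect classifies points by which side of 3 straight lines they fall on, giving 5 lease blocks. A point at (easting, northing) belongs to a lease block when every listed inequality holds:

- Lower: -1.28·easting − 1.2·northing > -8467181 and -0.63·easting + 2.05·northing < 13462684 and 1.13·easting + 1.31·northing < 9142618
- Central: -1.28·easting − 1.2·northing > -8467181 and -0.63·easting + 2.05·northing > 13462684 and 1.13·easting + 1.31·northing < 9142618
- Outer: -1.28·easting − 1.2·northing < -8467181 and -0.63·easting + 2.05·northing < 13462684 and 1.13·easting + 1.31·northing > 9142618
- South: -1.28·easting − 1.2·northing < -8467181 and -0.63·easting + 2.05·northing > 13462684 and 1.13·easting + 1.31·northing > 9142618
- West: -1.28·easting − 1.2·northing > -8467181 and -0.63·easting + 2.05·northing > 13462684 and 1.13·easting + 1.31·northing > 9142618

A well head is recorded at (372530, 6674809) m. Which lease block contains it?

-1.28·372530 − 1.2·6674809 = -8486609.200, which is < -8467181
-0.63·372530 + 2.05·6674809 = 13448664.550, which is < 13462684
1.13·372530 + 1.31·6674809 = 9164958.690, which is > 9142618
This sign pattern matches Outer.

Outer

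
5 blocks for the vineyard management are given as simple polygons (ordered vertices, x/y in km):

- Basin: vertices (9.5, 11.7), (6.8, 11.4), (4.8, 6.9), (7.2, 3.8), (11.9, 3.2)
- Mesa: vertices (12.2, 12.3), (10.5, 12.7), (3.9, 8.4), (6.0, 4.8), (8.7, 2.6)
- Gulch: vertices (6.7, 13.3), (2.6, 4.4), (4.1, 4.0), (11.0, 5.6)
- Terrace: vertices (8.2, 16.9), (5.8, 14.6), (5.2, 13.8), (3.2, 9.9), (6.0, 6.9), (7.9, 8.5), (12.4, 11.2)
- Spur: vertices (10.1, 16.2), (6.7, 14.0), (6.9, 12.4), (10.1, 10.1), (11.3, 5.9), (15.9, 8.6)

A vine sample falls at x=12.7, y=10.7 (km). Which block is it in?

Spur

Cast a ray rightward from (12.7, 10.7). For each polygon, the edges (by vertex number in listed order) whose endpoints lie on opposite sides of y = 10.7, where each meets that height, and whether that is right or left of the point:
Basin: 2–3 at x≈6.49 (left), 5–1 at x≈9.78 (left) → 0 crossings.
Mesa: 2–3 at x≈7.43 (left), 5–1 at x≈11.62 (left) → 0 crossings.
Gulch: 1–2 at x≈5.50 (left), 4–1 at x≈8.15 (left) → 0 crossings.
Terrace: 3–4 at x≈3.61 (left), 6–7 at x≈11.57 (left) → 0 crossings.
Spur: 3–4 at x≈9.27 (left), 6–1 at x≈14.30 (right) → 1 crossing.
Only Spur has an odd count, so the point is inside Spur.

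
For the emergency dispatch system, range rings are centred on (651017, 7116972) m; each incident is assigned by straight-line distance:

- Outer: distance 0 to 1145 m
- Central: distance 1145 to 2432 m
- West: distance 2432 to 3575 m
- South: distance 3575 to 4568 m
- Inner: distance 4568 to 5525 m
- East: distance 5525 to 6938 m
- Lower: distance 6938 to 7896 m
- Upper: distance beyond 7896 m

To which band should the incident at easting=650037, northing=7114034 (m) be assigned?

Distance = √((650037−651017)² + (7114034−7116972)²) = √(960400.000 + 8631844.000) = 3097.135 m.
2432 ≤ 3097.135 < 3575 → West.

West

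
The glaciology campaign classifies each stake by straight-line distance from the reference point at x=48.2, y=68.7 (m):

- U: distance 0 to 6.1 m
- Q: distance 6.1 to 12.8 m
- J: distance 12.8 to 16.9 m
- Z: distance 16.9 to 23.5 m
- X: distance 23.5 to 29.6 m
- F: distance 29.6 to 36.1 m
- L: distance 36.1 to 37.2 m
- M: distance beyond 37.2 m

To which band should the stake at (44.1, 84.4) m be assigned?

J

Distance = √((44.1−48.2)² + (84.4−68.7)²) = √(16.810 + 246.490) = 16.227 m.
12.8 ≤ 16.227 < 16.9 → J.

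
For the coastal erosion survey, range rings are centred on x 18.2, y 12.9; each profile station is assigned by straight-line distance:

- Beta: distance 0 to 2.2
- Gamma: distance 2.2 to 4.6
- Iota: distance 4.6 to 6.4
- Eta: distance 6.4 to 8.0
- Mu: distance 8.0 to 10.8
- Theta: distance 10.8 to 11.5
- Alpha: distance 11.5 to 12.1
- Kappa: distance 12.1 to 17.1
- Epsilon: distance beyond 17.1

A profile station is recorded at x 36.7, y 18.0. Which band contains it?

Epsilon

Distance = √((36.7−18.2)² + (18.0−12.9)²) = √(342.250 + 26.010) = 19.190.
17.1 ≤ 19.190 < ∞ → Epsilon.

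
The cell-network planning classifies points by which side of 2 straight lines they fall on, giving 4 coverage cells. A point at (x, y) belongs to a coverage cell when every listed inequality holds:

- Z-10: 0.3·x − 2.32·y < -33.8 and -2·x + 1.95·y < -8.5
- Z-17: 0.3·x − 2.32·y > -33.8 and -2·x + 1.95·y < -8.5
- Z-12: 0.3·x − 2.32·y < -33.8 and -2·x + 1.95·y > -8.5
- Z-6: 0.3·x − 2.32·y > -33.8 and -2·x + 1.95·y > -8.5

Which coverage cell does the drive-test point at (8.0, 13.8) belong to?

Z-6

0.3·8.0 − 2.32·13.8 = -29.616, which is > -33.8
-2·8.0 + 1.95·13.8 = 10.910, which is > -8.5
This sign pattern matches Z-6.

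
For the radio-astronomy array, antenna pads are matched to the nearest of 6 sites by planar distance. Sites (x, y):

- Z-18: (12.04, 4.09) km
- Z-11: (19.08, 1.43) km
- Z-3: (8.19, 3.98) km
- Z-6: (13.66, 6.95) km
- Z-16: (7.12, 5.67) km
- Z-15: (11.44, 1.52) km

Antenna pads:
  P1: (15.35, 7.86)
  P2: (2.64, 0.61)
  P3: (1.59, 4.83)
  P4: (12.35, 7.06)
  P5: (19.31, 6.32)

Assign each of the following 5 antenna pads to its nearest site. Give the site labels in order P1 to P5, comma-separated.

P1 → Z-6 (d²=3.68)
P2 → Z-3 (d²=42.16)
P3 → Z-16 (d²=31.29)
P4 → Z-6 (d²=1.73)
P5 → Z-11 (d²=23.97)

Z-6, Z-3, Z-16, Z-6, Z-11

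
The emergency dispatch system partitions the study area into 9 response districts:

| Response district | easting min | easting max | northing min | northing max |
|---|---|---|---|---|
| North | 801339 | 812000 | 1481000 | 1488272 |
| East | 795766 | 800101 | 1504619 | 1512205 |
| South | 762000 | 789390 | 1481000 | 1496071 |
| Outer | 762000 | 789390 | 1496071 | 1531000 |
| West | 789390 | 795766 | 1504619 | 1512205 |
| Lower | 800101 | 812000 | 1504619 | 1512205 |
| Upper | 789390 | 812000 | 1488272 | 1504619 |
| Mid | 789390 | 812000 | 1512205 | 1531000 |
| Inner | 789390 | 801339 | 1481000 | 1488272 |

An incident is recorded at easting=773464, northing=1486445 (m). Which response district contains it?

South

The point has easting = 773464 and northing = 1486445.
Only South satisfies 762000 ≤ easting ≤ 789390 and 1481000 ≤ northing ≤ 1496071.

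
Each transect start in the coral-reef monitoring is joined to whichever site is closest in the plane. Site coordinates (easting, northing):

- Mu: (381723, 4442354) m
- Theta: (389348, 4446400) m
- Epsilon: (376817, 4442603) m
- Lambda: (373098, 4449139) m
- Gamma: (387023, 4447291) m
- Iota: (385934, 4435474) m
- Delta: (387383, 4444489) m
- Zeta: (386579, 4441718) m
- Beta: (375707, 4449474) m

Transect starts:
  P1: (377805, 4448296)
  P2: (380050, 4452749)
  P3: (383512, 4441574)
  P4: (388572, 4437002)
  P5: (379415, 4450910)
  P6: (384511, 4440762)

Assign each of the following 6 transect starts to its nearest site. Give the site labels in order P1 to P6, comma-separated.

P1 → Beta (d²=5789288.00)
P2 → Beta (d²=29587274.00)
P3 → Mu (d²=3808921.00)
P4 → Iota (d²=9293828.00)
P5 → Beta (d²=15811360.00)
P6 → Zeta (d²=5190560.00)

Beta, Beta, Mu, Iota, Beta, Zeta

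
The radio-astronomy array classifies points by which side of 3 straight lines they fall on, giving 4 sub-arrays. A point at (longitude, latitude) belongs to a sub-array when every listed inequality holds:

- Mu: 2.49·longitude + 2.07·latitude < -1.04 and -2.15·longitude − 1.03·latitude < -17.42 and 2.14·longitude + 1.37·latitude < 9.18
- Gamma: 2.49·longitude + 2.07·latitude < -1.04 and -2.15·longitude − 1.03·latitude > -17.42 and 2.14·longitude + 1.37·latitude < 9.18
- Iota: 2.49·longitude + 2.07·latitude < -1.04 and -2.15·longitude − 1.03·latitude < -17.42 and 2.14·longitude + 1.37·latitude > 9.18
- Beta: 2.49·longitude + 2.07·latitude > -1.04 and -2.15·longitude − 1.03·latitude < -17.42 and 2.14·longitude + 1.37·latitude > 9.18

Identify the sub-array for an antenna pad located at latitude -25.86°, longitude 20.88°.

Iota

2.49·20.88 + 2.07·-25.86 = -1.539, which is < -1.04
-2.15·20.88 − 1.03·-25.86 = -18.256, which is < -17.42
2.14·20.88 + 1.37·-25.86 = 9.255, which is > 9.18
This sign pattern matches Iota.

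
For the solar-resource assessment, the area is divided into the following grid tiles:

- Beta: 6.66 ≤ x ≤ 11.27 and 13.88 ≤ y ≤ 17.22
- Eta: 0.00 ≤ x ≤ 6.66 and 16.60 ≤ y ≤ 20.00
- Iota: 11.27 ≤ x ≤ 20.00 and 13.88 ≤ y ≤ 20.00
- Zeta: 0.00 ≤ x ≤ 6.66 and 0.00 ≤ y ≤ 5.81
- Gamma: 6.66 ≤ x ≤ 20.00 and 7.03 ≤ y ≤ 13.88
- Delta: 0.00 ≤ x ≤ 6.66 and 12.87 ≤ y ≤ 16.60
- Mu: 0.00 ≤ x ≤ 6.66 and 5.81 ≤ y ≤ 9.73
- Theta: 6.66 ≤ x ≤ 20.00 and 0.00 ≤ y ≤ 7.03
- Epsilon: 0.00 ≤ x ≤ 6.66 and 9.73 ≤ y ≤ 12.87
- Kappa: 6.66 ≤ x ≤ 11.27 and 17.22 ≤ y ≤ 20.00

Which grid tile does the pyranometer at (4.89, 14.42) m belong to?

Delta

The point has x = 4.89 and y = 14.42.
Only Delta satisfies 0.00 ≤ x ≤ 6.66 and 12.87 ≤ y ≤ 16.60.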